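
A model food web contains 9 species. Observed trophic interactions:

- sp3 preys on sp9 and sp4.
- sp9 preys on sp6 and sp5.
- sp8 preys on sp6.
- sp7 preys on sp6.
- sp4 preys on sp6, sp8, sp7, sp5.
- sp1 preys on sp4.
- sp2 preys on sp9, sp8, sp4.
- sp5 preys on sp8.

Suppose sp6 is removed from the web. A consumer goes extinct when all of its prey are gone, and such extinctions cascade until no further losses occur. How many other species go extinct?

Remove sp6.
Round 1: sp7 (all prey gone), sp8 (all prey gone) → extinct.
Round 2: sp5 (all prey gone) → extinct.
Round 3: sp4 (all prey gone), sp9 (all prey gone) → extinct.
Round 4: sp3 (all prey gone), sp1 (all prey gone), sp2 (all prey gone) → extinct.
No further losses. Total secondary extinctions: 8.

8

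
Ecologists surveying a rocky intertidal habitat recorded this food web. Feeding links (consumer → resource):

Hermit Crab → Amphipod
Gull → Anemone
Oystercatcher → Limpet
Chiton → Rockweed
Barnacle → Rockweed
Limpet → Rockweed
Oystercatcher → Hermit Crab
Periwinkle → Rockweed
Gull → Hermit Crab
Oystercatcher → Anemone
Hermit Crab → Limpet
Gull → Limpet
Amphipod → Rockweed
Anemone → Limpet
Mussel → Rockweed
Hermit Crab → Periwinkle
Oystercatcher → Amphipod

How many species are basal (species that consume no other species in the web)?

1

Basal species (no prey listed): Rockweed.
Count: 1.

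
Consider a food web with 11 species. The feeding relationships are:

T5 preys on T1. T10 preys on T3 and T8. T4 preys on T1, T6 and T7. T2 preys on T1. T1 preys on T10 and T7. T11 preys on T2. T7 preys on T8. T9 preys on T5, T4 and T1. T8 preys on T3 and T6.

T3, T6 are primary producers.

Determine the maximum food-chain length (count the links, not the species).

One longest chain: T3 → T8 → T10 → T1 → T5 → T9.
It has 6 species and 5 links.

5 links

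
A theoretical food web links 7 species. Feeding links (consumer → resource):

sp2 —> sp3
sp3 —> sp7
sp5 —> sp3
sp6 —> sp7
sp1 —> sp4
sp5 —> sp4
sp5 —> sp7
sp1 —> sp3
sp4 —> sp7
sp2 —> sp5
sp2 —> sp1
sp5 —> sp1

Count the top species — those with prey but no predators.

2

Top species (has prey, but nothing eats it): sp6, sp2.
Count: 2.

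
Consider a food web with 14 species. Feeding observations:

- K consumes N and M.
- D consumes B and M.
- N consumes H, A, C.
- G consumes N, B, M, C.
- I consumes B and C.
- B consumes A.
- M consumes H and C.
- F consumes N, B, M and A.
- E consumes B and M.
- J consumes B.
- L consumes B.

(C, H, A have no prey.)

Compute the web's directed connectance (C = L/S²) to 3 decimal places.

The web has S = 14 species and L = 24 feeding links.
C = L / S² = 24 / 196 = 0.1224 ≈ 0.122.

C = 0.122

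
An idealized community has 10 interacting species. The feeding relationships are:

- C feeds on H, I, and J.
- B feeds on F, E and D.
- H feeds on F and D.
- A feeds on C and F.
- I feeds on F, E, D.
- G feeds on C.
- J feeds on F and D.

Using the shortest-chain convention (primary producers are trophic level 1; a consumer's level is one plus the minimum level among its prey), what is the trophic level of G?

E is a producer → level 1.
I eats E → level 2.
C eats I → level 3.
G eats C → level 4.
No prey of G is below level 3, so 4 is the minimum.

Trophic level 4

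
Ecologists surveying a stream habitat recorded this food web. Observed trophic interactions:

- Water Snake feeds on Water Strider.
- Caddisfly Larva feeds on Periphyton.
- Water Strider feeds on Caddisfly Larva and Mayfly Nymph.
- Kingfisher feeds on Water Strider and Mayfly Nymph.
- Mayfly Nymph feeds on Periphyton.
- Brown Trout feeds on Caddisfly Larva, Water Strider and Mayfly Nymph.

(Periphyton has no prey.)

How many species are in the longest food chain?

4 species

One longest chain: Periphyton → Mayfly Nymph → Water Strider → Kingfisher.
It has 4 species and 3 links.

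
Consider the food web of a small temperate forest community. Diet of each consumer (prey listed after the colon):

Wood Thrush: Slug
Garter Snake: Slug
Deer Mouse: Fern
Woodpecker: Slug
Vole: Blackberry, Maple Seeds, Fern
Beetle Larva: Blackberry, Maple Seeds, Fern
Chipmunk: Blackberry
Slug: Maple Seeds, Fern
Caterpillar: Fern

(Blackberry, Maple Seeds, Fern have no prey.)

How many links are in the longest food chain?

2 links

One longest chain: Maple Seeds → Slug → Wood Thrush.
It has 3 species and 2 links.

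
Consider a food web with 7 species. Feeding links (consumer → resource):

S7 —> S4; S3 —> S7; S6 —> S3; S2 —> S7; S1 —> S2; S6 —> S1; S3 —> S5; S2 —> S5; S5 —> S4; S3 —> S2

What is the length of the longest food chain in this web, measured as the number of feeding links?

One longest chain: S4 → S7 → S2 → S1 → S6.
It has 5 species and 4 links.

4 links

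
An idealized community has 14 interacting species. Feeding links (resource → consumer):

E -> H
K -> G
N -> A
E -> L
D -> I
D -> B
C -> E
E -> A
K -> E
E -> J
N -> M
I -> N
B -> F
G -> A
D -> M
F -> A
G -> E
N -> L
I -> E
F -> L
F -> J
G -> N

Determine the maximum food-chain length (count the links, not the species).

One longest chain: K → G → N → M.
It has 4 species and 3 links.

3 links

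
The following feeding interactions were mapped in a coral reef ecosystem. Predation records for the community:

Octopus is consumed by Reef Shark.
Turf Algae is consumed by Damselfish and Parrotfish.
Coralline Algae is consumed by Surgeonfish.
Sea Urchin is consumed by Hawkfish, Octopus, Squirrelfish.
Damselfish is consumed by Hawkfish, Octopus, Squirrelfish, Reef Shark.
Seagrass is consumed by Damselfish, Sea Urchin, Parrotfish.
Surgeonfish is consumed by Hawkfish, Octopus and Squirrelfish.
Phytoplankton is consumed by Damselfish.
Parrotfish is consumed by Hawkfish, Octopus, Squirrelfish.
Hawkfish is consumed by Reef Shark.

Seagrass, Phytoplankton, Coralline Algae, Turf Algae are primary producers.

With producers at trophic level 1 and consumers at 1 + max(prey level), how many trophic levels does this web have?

Producers (level 1): Seagrass, Phytoplankton, Coralline Algae, Turf Algae.
Seagrass → Sea Urchin → Octopus → Reef Shark gives Reef Shark level 4.
No species has a prey at level 4, so no species reaches level 5.

4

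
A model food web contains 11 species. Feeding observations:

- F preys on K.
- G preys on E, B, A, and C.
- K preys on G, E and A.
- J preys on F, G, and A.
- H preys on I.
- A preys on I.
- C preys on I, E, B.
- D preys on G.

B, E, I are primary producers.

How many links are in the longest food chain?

One longest chain: I → A → G → K → F → J.
It has 6 species and 5 links.

5 links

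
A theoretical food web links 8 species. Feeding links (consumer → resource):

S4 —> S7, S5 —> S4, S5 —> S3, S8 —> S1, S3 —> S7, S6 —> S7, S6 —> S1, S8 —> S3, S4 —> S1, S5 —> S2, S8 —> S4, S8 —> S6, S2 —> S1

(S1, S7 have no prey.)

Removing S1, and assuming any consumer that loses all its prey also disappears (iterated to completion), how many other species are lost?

1

Remove S1.
Round 1: S2 (all prey gone) → extinct.
No further losses. Total secondary extinctions: 1.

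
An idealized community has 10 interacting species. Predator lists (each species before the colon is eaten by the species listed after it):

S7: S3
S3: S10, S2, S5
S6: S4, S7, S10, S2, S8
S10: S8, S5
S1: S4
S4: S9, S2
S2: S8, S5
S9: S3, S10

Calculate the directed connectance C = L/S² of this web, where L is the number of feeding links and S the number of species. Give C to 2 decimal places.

The web has S = 10 species and L = 18 feeding links.
C = L / S² = 18 / 100 = 0.1800 ≈ 0.18.

C = 0.18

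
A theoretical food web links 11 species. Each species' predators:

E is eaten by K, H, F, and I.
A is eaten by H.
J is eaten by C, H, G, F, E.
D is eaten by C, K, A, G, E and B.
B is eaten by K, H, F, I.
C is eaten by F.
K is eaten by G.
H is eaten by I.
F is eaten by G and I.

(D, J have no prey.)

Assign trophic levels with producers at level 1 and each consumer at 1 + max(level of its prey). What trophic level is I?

D is a producer → level 1.
C eats D (level 1); other prey at levels: J 1 → level 2.
F eats C (level 2); other prey at levels: J 1, E 2, B 2 → level 3.
I eats F (level 3); other prey at levels: E 2, B 2, H 3 → level 4.

Trophic level 4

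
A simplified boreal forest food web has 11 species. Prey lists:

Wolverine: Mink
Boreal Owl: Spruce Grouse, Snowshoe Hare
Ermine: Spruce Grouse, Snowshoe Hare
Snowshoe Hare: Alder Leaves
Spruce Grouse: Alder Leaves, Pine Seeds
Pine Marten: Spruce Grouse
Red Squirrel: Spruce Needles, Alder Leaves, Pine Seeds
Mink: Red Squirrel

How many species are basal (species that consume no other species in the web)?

Basal species (no prey listed): Spruce Needles, Alder Leaves, Pine Seeds.
Count: 3.

3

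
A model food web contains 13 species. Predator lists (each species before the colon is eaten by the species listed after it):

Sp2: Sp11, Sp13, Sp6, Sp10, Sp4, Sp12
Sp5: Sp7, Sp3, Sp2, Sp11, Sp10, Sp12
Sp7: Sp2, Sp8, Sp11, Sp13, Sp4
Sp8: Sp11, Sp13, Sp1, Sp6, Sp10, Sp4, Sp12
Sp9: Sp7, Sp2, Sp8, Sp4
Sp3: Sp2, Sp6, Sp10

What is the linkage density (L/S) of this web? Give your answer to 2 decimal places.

There are L = 31 links among S = 13 species.
L/S = 31/13 = 2.3846 ≈ 2.38.

L/S = 2.38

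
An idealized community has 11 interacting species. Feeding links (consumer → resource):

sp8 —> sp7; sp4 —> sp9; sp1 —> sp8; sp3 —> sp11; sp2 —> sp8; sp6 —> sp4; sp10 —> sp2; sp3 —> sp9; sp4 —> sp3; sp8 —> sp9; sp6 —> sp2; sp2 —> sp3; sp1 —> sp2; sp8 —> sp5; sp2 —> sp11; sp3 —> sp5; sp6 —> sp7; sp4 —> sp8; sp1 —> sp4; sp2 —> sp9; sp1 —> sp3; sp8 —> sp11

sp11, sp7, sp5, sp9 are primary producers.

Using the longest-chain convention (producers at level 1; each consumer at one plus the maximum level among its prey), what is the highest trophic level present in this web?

4

Producers (level 1): sp11, sp7, sp5, sp9.
sp11 → sp3 → sp2 → sp6 gives sp6 level 4.
No species has a prey at level 4, so no species reaches level 5.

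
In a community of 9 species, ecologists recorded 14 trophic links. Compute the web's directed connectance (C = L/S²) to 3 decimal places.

C = 0.173

The web has S = 9 species and L = 14 feeding links.
C = L / S² = 14 / 81 = 0.1728 ≈ 0.173.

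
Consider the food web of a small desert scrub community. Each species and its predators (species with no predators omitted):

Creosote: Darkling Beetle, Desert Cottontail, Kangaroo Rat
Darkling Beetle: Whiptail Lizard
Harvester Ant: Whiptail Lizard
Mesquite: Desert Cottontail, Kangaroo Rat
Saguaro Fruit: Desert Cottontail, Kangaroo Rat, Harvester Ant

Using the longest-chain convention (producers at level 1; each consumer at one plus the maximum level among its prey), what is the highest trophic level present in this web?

Producers (level 1): Mesquite, Saguaro Fruit, Creosote.
Creosote → Darkling Beetle → Whiptail Lizard gives Whiptail Lizard level 3.
No species has a prey at level 3, so no species reaches level 4.

3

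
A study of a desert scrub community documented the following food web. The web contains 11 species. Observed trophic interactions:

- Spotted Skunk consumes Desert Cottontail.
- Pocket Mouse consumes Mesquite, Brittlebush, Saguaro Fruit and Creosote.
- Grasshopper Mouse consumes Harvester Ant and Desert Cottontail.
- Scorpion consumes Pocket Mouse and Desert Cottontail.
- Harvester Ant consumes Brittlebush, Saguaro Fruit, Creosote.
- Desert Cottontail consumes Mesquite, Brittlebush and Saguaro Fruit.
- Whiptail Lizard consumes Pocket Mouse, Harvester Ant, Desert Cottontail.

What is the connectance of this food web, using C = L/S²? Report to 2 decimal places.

C = 0.15

The web has S = 11 species and L = 18 feeding links.
C = L / S² = 18 / 121 = 0.1488 ≈ 0.15.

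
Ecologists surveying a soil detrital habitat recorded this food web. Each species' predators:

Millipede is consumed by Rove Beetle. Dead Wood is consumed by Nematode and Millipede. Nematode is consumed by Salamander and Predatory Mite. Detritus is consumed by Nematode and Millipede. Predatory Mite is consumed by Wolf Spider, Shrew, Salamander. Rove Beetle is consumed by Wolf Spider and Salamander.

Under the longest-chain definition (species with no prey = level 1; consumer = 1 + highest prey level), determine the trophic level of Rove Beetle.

Dead Wood has no prey (basal) → level 1.
Millipede eats Dead Wood (level 1); other prey at levels: Detritus 1 → level 2.
Rove Beetle eats Millipede → level 3.

Trophic level 3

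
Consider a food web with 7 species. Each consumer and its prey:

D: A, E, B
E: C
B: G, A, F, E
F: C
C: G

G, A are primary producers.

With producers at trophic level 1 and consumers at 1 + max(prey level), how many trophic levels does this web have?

5

Producers (level 1): G, A.
G → C → F → B → D gives D level 5.
No species has a prey at level 5, so no species reaches level 6.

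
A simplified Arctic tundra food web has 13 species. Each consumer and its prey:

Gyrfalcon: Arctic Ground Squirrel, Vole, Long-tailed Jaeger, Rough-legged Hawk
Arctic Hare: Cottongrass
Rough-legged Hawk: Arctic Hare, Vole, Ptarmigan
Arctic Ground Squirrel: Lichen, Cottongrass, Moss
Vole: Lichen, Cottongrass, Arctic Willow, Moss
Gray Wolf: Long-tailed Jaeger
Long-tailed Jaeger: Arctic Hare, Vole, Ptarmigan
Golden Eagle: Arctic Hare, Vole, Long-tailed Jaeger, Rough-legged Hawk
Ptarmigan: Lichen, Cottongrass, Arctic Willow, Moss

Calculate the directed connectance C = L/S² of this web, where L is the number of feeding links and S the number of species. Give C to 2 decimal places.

The web has S = 13 species and L = 27 feeding links.
C = L / S² = 27 / 169 = 0.1598 ≈ 0.16.

C = 0.16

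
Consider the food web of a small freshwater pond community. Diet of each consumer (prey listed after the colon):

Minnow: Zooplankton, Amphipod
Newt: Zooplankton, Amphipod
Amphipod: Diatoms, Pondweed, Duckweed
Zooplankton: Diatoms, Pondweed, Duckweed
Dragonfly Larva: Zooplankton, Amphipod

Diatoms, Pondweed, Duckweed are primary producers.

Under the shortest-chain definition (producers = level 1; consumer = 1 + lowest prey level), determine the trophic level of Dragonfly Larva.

Diatoms is a producer → level 1.
Zooplankton eats Diatoms → level 2.
Dragonfly Larva eats Zooplankton → level 3.
No prey of Dragonfly Larva is below level 2, so 3 is the minimum.

Trophic level 3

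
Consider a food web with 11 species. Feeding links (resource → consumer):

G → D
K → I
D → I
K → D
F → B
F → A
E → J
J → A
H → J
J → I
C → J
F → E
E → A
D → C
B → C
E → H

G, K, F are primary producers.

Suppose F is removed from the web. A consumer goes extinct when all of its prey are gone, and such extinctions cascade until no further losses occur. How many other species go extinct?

3

Remove F.
Round 1: E (all prey gone), B (all prey gone) → extinct.
Round 2: H (all prey gone) → extinct.
No further losses. Total secondary extinctions: 3.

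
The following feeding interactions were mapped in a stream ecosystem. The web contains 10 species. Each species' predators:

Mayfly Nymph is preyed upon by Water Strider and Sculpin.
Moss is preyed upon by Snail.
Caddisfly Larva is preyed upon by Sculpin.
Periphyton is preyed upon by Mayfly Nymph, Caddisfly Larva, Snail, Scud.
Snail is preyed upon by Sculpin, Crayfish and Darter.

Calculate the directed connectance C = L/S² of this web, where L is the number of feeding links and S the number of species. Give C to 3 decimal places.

C = 0.110

The web has S = 10 species and L = 11 feeding links.
C = L / S² = 11 / 100 = 0.1100 ≈ 0.110.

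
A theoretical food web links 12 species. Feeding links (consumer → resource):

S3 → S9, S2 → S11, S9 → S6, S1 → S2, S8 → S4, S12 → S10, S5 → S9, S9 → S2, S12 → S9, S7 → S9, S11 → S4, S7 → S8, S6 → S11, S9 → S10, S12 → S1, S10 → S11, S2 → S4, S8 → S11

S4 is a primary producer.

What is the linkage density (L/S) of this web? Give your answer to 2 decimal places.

There are L = 18 links among S = 12 species.
L/S = 18/12 = 1.5000 ≈ 1.50.

L/S = 1.50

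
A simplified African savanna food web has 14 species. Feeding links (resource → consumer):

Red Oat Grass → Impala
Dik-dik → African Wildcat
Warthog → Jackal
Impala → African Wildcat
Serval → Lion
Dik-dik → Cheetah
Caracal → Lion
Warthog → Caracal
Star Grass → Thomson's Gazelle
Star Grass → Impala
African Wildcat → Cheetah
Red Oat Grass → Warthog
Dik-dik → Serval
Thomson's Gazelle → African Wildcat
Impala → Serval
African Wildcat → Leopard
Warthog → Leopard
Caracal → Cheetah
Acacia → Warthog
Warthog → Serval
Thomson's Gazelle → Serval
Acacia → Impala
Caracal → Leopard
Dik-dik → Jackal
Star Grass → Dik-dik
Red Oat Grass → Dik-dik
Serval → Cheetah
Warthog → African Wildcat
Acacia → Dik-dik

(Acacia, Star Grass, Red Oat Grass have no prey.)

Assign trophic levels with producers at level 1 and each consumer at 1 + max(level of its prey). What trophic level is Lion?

Trophic level 4

Acacia is a producer → level 1.
Warthog eats Acacia (level 1); other prey at levels: Red Oat Grass 1 → level 2.
Caracal eats Warthog → level 3.
Lion eats Caracal (level 3); other prey at levels: Serval 3 → level 4.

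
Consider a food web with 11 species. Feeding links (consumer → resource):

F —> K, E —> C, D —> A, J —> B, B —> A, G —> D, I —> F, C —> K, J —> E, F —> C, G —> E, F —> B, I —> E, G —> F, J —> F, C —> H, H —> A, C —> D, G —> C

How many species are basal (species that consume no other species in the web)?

2

Basal species (no prey listed): A, K.
Count: 2.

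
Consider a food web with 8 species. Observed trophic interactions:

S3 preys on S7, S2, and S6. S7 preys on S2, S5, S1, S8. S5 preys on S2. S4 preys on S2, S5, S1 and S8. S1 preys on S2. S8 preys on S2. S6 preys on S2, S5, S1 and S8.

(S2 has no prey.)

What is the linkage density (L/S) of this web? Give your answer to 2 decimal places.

There are L = 18 links among S = 8 species.
L/S = 18/8 = 2.2500 ≈ 2.25.

L/S = 2.25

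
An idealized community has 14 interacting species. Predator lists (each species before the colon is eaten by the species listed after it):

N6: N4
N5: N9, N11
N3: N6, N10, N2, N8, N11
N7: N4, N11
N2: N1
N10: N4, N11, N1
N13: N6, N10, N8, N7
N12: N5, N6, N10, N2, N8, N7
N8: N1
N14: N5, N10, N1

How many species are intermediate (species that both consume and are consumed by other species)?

6

Intermediate species (has both prey and predators): N5, N6, N10, N2, N8, N7.
Count: 6.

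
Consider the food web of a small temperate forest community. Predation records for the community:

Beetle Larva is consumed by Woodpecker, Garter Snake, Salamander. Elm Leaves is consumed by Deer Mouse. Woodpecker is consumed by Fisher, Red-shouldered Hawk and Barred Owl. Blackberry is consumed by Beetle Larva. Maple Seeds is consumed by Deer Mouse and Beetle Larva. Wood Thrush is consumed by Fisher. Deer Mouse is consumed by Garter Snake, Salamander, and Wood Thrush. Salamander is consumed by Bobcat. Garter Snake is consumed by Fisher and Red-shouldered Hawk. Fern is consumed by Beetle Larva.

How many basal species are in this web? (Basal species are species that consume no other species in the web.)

Basal species (no prey listed): Maple Seeds, Blackberry, Fern, Elm Leaves.
Count: 4.

4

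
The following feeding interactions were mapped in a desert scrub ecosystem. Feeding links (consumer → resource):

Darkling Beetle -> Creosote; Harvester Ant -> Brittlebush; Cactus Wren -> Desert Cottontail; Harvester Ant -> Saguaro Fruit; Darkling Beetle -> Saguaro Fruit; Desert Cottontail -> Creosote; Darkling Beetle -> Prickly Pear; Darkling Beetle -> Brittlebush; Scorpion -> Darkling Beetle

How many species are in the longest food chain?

3 species

One longest chain: Creosote → Desert Cottontail → Cactus Wren.
It has 3 species and 2 links.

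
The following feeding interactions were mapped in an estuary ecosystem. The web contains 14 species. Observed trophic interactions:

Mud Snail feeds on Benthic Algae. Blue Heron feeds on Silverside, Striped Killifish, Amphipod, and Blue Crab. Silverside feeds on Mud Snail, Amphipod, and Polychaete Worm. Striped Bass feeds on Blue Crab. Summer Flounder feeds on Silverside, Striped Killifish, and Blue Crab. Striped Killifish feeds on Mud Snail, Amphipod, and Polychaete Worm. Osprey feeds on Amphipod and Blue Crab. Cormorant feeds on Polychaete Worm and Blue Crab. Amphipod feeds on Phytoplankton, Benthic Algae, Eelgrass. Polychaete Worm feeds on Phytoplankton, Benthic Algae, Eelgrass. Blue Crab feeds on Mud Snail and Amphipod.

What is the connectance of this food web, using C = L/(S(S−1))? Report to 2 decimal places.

C = 0.15

The web has S = 14 species and L = 27 feeding links.
C = L / (S(S−1)) = 27 / 182 = 0.1484 ≈ 0.15.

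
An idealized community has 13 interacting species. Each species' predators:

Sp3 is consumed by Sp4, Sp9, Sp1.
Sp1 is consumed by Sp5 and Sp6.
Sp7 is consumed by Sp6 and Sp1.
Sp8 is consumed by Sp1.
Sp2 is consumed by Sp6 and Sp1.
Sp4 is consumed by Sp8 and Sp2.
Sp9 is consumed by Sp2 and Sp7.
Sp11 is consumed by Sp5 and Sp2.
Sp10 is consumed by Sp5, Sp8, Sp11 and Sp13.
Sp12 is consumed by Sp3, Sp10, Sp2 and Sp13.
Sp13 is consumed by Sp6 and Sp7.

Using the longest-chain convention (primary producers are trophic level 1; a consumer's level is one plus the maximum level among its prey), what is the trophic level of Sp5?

Trophic level 6

Sp12 is a producer → level 1.
Sp10 eats Sp12 → level 2.
Sp13 eats Sp10 (level 2); other prey at levels: Sp12 1 → level 3.
Sp7 eats Sp13 (level 3); other prey at levels: Sp9 3 → level 4.
Sp1 eats Sp7 (level 4); other prey at levels: Sp3 2, Sp2 4, Sp8 4 → level 5.
Sp5 eats Sp1 (level 5); other prey at levels: Sp10 2, Sp11 3 → level 6.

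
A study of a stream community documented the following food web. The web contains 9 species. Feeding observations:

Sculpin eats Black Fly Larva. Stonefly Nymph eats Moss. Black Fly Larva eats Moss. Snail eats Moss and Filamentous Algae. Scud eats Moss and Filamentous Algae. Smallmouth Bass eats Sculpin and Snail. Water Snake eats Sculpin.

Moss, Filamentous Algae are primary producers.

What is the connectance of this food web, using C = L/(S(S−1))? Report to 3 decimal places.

C = 0.139

The web has S = 9 species and L = 10 feeding links.
C = L / (S(S−1)) = 10 / 72 = 0.1389 ≈ 0.139.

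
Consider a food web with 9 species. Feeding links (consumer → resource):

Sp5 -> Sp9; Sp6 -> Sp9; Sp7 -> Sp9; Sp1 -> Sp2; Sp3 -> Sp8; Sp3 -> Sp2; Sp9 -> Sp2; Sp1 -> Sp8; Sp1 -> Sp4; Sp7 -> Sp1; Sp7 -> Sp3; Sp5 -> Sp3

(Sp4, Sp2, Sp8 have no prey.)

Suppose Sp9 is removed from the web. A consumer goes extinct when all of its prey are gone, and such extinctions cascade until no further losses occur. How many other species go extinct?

Remove Sp9.
Round 1: Sp6 (all prey gone) → extinct.
No further losses. Total secondary extinctions: 1.

1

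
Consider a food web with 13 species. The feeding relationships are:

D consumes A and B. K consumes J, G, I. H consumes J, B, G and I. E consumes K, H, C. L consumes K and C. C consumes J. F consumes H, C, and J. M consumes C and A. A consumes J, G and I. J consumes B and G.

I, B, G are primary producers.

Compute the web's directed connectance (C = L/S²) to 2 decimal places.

C = 0.15

The web has S = 13 species and L = 25 feeding links.
C = L / S² = 25 / 169 = 0.1479 ≈ 0.15.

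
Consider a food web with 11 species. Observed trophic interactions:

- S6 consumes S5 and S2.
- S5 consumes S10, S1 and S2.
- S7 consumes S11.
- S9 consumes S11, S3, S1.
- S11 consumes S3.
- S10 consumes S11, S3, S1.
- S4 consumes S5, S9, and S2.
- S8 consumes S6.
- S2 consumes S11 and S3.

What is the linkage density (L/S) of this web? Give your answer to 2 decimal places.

There are L = 19 links among S = 11 species.
L/S = 19/11 = 1.7273 ≈ 1.73.

L/S = 1.73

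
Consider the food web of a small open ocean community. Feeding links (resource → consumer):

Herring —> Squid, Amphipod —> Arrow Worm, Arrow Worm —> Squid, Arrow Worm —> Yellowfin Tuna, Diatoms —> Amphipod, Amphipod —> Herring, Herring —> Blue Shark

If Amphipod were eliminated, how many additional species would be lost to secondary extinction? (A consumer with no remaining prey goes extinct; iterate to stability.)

5

Remove Amphipod.
Round 1: Herring (all prey gone), Arrow Worm (all prey gone) → extinct.
Round 2: Yellowfin Tuna (all prey gone), Blue Shark (all prey gone), Squid (all prey gone) → extinct.
No further losses. Total secondary extinctions: 5.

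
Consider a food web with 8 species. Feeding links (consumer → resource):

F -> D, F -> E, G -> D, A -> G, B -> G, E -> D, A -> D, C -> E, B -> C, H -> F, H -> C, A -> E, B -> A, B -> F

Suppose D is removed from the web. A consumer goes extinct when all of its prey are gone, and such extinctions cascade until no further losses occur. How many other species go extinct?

7

Remove D.
Round 1: E (all prey gone), G (all prey gone) → extinct.
Round 2: F (all prey gone), C (all prey gone), A (all prey gone) → extinct.
Round 3: B (all prey gone), H (all prey gone) → extinct.
No further losses. Total secondary extinctions: 7.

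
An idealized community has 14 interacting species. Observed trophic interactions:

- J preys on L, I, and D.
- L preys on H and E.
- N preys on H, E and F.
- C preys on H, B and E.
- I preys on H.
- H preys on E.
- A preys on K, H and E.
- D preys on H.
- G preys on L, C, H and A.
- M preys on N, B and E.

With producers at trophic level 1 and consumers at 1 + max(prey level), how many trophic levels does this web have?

Producers (level 1): B, E, F, K.
E → H → N → M gives M level 4.
No species has a prey at level 4, so no species reaches level 5.

4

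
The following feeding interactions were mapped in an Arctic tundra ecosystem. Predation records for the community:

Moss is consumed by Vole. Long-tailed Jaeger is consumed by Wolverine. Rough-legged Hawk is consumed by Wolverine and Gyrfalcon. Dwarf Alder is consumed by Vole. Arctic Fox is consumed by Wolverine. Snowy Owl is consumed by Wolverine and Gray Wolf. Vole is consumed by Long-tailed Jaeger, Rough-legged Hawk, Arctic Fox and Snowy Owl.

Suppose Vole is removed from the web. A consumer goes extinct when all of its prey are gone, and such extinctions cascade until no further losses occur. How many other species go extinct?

Remove Vole.
Round 1: Arctic Fox (all prey gone), Long-tailed Jaeger (all prey gone), Snowy Owl (all prey gone), Rough-legged Hawk (all prey gone) → extinct.
Round 2: Gyrfalcon (all prey gone), Gray Wolf (all prey gone), Wolverine (all prey gone) → extinct.
No further losses. Total secondary extinctions: 7.

7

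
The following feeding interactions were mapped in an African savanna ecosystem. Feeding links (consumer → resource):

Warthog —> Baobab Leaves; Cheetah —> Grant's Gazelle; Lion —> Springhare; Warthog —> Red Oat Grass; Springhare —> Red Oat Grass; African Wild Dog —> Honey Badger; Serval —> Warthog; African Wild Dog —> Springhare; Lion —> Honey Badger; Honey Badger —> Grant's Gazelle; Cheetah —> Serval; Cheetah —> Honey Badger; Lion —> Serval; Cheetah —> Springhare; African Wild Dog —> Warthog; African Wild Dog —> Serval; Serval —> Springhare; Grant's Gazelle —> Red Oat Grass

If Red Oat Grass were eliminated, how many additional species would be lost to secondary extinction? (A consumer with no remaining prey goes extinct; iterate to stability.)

Remove Red Oat Grass.
Round 1: Grant's Gazelle (all prey gone), Springhare (all prey gone) → extinct.
Round 2: Honey Badger (all prey gone) → extinct.
No further losses. Total secondary extinctions: 3.

3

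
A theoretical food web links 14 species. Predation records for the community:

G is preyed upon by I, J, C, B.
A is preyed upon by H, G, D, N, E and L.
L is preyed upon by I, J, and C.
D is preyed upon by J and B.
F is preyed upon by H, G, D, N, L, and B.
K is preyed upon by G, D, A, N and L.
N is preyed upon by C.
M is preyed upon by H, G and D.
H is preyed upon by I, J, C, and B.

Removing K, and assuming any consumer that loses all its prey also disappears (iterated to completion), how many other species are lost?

Remove K.
Round 1: A (all prey gone) → extinct.
Round 2: E (all prey gone) → extinct.
No further losses. Total secondary extinctions: 2.

2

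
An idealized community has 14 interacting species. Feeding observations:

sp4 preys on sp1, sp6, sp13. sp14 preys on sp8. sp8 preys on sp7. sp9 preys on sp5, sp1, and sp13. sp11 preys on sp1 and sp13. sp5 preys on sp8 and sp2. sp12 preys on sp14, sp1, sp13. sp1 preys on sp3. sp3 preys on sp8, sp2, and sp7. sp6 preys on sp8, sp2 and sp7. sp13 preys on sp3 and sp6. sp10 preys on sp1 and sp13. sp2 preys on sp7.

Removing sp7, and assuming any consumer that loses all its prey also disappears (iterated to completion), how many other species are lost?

Remove sp7.
Round 1: sp2 (all prey gone), sp8 (all prey gone) → extinct.
Round 2: sp5 (all prey gone), sp3 (all prey gone), sp14 (all prey gone), sp6 (all prey gone) → extinct.
Round 3: sp1 (all prey gone), sp13 (all prey gone) → extinct.
Round 4: sp9 (all prey gone), sp12 (all prey gone), sp10 (all prey gone), sp4 (all prey gone), sp11 (all prey gone) → extinct.
No further losses. Total secondary extinctions: 13.

13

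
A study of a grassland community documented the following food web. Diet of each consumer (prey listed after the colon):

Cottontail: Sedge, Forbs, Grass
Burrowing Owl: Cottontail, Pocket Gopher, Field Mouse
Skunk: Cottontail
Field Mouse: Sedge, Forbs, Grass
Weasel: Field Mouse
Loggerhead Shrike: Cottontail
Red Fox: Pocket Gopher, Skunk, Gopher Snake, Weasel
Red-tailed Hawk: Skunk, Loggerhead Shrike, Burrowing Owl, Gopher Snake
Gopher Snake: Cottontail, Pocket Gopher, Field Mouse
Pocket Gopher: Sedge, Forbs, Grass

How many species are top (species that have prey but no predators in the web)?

2

Top species (has prey, but nothing eats it): Red-tailed Hawk, Red Fox.
Count: 2.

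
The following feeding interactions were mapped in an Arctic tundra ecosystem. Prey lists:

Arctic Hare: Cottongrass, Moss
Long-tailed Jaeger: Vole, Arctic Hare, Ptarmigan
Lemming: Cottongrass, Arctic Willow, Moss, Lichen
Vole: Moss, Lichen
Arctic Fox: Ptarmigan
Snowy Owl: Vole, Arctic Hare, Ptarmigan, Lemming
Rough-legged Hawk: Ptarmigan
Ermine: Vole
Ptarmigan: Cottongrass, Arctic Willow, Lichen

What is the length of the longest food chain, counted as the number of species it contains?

One longest chain: Moss → Vole → Long-tailed Jaeger.
It has 3 species and 2 links.

3 species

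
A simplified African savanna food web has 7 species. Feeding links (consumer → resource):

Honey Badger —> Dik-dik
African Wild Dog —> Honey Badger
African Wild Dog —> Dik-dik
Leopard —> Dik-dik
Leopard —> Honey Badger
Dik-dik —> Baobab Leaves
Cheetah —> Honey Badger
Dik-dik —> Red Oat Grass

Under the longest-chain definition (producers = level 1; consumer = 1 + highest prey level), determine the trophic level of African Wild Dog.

Red Oat Grass is a producer → level 1.
Dik-dik eats Red Oat Grass (level 1); other prey at levels: Baobab Leaves 1 → level 2.
Honey Badger eats Dik-dik → level 3.
African Wild Dog eats Honey Badger (level 3); other prey at levels: Dik-dik 2 → level 4.

Trophic level 4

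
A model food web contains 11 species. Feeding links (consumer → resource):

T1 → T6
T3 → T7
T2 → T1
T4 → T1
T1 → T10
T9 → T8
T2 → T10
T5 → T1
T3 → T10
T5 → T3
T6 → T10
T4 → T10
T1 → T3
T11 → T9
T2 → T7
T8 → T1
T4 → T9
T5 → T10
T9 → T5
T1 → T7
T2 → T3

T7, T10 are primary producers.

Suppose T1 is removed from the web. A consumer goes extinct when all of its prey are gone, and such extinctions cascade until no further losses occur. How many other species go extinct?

1

Remove T1.
Round 1: T8 (all prey gone) → extinct.
No further losses. Total secondary extinctions: 1.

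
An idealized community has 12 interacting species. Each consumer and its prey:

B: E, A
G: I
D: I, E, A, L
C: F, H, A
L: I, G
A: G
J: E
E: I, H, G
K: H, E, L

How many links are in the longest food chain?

3 links

One longest chain: I → G → E → B.
It has 4 species and 3 links.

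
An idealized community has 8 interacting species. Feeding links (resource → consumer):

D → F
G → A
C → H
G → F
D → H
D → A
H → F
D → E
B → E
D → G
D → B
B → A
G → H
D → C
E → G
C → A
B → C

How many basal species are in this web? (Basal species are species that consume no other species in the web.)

Basal species (no prey listed): D.
Count: 1.

1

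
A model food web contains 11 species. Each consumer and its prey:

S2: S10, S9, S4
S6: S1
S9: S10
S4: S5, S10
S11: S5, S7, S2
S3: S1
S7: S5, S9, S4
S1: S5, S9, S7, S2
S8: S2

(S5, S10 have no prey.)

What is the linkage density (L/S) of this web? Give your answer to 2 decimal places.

There are L = 19 links among S = 11 species.
L/S = 19/11 = 1.7273 ≈ 1.73.

L/S = 1.73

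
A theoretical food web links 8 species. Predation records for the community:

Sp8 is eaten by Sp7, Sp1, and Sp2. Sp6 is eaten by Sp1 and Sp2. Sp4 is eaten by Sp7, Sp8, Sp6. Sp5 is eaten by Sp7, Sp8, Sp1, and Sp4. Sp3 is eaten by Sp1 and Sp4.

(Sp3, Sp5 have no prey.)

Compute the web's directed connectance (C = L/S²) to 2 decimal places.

The web has S = 8 species and L = 14 feeding links.
C = L / S² = 14 / 64 = 0.2188 ≈ 0.22.

C = 0.22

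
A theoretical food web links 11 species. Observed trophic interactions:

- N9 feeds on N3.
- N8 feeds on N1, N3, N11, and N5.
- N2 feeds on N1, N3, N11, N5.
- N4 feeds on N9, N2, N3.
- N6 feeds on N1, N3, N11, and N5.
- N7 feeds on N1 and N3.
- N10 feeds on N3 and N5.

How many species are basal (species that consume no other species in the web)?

Basal species (no prey listed): N3, N11, N5, N1.
Count: 4.

4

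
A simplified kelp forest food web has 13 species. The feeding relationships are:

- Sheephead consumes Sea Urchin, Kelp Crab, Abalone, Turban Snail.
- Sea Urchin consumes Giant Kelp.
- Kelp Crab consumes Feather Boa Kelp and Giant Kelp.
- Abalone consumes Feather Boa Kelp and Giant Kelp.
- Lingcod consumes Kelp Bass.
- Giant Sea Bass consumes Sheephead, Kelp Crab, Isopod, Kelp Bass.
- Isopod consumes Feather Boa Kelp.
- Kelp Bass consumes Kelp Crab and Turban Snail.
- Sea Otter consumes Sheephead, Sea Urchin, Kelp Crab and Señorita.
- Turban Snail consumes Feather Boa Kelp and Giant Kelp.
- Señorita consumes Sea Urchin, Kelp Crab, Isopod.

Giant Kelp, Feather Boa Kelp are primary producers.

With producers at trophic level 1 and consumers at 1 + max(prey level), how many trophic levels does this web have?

Producers (level 1): Giant Kelp, Feather Boa Kelp.
Giant Kelp → Turban Snail → Kelp Bass → Lingcod gives Lingcod level 4.
No species has a prey at level 4, so no species reaches level 5.

4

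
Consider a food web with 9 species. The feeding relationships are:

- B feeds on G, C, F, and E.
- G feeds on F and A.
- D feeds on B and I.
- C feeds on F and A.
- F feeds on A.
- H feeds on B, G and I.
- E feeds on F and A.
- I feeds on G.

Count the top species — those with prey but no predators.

Top species (has prey, but nothing eats it): H, D.
Count: 2.

2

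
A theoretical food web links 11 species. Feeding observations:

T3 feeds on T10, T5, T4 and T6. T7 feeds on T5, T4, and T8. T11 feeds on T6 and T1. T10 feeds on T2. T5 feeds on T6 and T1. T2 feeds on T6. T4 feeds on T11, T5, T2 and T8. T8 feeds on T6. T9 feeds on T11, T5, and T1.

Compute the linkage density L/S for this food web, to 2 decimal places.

L/S = 1.91

There are L = 21 links among S = 11 species.
L/S = 21/11 = 1.9091 ≈ 1.91.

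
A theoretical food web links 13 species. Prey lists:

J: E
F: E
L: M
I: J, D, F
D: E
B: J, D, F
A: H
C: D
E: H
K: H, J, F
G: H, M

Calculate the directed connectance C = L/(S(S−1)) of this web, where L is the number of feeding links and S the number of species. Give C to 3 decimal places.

C = 0.115

The web has S = 13 species and L = 18 feeding links.
C = L / (S(S−1)) = 18 / 156 = 0.1154 ≈ 0.115.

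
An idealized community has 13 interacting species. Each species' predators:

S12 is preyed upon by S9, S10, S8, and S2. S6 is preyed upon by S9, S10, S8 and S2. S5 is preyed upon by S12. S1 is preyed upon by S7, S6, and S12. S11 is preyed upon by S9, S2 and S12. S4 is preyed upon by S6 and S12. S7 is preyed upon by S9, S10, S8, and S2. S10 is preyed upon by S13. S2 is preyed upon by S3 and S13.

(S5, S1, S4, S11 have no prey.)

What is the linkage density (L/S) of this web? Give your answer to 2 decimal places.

L/S = 1.85

There are L = 24 links among S = 13 species.
L/S = 24/13 = 1.8462 ≈ 1.85.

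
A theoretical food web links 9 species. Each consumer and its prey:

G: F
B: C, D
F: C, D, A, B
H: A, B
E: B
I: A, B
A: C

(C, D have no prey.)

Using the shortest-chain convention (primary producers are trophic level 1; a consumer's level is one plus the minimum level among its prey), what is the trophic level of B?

C is a producer → level 1.
B eats C → level 2.

Trophic level 2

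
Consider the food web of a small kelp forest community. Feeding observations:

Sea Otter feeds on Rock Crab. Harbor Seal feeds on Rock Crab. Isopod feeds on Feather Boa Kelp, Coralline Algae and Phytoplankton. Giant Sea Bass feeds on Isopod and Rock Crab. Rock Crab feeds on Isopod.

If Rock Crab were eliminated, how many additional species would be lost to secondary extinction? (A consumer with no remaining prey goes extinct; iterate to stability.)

2

Remove Rock Crab.
Round 1: Harbor Seal (all prey gone), Sea Otter (all prey gone) → extinct.
No further losses. Total secondary extinctions: 2.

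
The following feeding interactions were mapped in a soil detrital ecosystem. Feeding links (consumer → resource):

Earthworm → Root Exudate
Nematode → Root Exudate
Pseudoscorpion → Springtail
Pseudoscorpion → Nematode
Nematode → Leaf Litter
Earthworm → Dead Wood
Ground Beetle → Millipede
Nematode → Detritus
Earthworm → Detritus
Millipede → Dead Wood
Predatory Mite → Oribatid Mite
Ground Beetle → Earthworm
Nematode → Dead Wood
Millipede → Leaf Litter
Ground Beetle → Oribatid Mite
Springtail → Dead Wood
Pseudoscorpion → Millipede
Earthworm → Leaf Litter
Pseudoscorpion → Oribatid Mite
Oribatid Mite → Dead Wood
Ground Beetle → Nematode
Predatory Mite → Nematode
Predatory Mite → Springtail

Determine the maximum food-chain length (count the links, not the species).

One longest chain: Dead Wood → Oribatid Mite → Ground Beetle.
It has 3 species and 2 links.

2 links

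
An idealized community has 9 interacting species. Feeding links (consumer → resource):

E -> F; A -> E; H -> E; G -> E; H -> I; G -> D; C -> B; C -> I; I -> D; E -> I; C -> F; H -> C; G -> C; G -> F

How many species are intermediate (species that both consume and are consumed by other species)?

3

Intermediate species (has both prey and predators): I, E, C.
Count: 3.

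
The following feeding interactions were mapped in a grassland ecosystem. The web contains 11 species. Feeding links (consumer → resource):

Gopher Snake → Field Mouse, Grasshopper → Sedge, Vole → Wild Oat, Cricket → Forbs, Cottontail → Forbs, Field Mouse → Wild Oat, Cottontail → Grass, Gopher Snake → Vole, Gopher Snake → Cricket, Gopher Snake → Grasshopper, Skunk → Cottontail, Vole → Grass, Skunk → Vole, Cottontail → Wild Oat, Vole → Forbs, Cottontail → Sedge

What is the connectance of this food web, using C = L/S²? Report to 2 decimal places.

C = 0.13

The web has S = 11 species and L = 16 feeding links.
C = L / S² = 16 / 121 = 0.1322 ≈ 0.13.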